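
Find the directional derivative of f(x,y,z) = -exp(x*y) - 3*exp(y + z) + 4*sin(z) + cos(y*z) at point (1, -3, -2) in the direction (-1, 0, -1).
sqrt(2)*(-3*exp(2) + 3 - (4*cos(2) + 3*sin(6))*exp(5))*exp(-5)/2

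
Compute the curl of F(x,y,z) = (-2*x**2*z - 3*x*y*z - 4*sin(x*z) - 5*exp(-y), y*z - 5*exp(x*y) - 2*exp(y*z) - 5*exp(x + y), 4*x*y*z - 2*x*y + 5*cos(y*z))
(4*x*z - 2*x + 2*y*exp(y*z) - y - 5*z*sin(y*z), -2*x**2 - 3*x*y - 4*x*cos(x*z) - 4*y*z + 2*y, 3*x*z - 5*y*exp(x*y) - 5*exp(x + y) - 5*exp(-y))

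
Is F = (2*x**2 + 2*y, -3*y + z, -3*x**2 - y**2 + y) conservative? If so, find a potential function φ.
No, ∇×F = (-2*y, 6*x, -2) ≠ 0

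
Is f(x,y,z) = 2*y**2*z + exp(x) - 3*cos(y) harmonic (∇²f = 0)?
No, ∇²f = 4*z + exp(x) + 3*cos(y)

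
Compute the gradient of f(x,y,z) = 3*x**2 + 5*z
(6*x, 0, 5)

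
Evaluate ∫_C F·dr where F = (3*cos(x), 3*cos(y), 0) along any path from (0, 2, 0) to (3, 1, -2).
-3*sin(2) + 3*sin(3) + 3*sin(1)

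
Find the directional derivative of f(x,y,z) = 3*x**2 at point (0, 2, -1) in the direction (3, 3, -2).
0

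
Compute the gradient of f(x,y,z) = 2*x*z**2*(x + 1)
(z**2*(4*x + 2), 0, 4*x*z*(x + 1))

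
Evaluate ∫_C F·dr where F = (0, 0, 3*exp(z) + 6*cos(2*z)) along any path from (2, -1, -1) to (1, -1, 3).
3*(-1 + E*(sin(6) + sin(2) + exp(3)))*exp(-1)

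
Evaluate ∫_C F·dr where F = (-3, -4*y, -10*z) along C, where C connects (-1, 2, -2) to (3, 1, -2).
-6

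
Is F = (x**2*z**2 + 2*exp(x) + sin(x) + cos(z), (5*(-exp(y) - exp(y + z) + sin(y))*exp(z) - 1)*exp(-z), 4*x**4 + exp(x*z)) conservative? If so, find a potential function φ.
No, ∇×F = ((5*exp(y + 2*z) - 1)*exp(-z), -16*x**3 + 2*x**2*z - z*exp(x*z) - sin(z), 0) ≠ 0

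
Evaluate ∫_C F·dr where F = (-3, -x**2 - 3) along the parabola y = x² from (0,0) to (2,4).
-26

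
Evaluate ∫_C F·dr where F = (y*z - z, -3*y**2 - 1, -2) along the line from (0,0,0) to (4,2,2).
-38/3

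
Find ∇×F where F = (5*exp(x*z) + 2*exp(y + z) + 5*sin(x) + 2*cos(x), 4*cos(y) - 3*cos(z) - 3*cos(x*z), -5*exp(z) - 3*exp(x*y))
(-3*x*exp(x*y) - 3*x*sin(x*z) - 3*sin(z), 5*x*exp(x*z) + 3*y*exp(x*y) + 2*exp(y + z), 3*z*sin(x*z) - 2*exp(y + z))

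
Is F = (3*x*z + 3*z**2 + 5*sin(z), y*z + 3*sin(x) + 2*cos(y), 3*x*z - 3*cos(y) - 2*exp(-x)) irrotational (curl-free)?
No, ∇×F = (-y + 3*sin(y), 3*x + 3*z + 5*cos(z) - 2*exp(-x), 3*cos(x))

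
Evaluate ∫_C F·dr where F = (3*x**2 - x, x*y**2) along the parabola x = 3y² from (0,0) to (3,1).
231/10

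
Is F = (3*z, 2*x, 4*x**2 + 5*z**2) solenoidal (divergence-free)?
No, ∇·F = 10*z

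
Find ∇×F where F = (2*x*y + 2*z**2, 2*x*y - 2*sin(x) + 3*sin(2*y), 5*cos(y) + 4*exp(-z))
(-5*sin(y), 4*z, -2*x + 2*y - 2*cos(x))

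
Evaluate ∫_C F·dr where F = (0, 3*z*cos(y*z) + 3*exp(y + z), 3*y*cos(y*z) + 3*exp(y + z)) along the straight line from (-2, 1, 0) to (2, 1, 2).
-3*E + 3*sin(2) + 3*exp(3)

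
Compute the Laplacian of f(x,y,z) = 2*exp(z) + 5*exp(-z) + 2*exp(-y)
2*exp(z) + 5*exp(-z) + 2*exp(-y)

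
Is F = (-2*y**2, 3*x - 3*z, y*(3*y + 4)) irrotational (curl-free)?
No, ∇×F = (6*y + 7, 0, 4*y + 3)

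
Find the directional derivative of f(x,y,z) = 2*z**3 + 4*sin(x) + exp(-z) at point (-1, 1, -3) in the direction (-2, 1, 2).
-2*exp(3)/3 - 8*cos(1)/3 + 36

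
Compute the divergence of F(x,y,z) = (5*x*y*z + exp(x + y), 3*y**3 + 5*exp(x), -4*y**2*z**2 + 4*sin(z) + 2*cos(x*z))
-2*x*sin(x*z) - 8*y**2*z + 9*y**2 + 5*y*z + exp(x + y) + 4*cos(z)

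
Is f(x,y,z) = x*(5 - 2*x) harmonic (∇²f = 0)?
No, ∇²f = -4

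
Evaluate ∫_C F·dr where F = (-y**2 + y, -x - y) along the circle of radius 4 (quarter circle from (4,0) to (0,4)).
104/3 - 8*pi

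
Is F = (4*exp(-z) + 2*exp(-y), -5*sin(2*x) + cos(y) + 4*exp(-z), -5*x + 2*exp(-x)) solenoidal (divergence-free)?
No, ∇·F = -sin(y)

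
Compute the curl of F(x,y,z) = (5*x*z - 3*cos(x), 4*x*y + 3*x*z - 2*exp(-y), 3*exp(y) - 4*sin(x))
(-3*x + 3*exp(y), 5*x + 4*cos(x), 4*y + 3*z)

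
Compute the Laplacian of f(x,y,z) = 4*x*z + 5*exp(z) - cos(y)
5*exp(z) + cos(y)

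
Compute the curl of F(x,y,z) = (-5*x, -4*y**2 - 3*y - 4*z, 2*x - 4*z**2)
(4, -2, 0)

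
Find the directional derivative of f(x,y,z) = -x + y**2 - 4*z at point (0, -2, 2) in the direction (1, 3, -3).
-sqrt(19)/19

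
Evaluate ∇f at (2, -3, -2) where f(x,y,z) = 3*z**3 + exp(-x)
(-exp(-2), 0, 36)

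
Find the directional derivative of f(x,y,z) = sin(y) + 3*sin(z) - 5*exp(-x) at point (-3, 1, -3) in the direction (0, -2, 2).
sqrt(2)*(3*cos(3) - cos(1))/2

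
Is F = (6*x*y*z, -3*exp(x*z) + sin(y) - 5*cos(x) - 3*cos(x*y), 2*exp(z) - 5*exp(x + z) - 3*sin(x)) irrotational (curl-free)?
No, ∇×F = (3*x*exp(x*z), 6*x*y + 5*exp(x + z) + 3*cos(x), -6*x*z + 3*y*sin(x*y) - 3*z*exp(x*z) + 5*sin(x))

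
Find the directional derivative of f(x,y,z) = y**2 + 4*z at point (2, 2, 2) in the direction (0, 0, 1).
4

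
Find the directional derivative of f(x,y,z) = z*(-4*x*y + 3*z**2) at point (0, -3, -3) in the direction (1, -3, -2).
-99*sqrt(14)/7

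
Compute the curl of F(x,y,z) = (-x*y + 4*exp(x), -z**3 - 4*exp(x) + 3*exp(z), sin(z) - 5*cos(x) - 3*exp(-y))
(3*z**2 - 3*exp(z) + 3*exp(-y), -5*sin(x), x - 4*exp(x))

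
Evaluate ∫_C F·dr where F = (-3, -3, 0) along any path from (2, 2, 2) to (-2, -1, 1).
21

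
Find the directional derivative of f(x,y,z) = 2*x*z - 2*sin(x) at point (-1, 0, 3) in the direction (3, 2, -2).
2*sqrt(17)*(11 - 3*cos(1))/17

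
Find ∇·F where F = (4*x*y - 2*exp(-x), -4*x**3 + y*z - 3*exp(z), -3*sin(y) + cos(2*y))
4*y + z + 2*exp(-x)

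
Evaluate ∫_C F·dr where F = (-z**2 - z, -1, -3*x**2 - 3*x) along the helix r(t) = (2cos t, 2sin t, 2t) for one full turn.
32*pi*(-pi - 1)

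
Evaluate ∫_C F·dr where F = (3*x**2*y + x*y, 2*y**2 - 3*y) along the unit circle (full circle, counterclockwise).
-3*pi/4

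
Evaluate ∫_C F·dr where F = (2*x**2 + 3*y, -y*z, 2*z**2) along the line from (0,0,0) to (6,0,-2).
416/3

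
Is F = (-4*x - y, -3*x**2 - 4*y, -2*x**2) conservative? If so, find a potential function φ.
No, ∇×F = (0, 4*x, 1 - 6*x) ≠ 0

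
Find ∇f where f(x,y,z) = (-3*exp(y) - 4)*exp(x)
((-3*exp(y) - 4)*exp(x), -3*exp(x + y), 0)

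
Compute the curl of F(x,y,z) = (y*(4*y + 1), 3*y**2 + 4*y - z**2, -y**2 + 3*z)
(-2*y + 2*z, 0, -8*y - 1)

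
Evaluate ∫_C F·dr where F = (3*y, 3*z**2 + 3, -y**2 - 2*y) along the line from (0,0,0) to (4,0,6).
0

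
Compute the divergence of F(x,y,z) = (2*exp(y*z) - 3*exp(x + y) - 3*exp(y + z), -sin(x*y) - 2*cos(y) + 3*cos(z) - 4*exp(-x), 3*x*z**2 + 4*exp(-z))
6*x*z - x*cos(x*y) - 3*exp(x + y) + 2*sin(y) - 4*exp(-z)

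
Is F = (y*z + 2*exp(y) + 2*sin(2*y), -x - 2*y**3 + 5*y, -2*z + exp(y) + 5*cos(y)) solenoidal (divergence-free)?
No, ∇·F = 3 - 6*y**2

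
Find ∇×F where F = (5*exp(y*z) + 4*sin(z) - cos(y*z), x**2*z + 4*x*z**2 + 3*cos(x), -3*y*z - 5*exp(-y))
(-x**2 - 8*x*z - 3*z + 5*exp(-y), 5*y*exp(y*z) + y*sin(y*z) + 4*cos(z), 2*x*z + 4*z**2 - 5*z*exp(y*z) - z*sin(y*z) - 3*sin(x))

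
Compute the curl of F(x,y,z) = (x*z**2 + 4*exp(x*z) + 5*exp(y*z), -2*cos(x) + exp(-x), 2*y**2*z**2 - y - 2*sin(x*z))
(4*y*z**2 - 1, 2*x*z + 4*x*exp(x*z) + 5*y*exp(y*z) + 2*z*cos(x*z), -5*z*exp(y*z) + 2*sin(x) - exp(-x))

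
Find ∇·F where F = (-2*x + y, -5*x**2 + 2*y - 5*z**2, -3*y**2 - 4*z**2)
-8*z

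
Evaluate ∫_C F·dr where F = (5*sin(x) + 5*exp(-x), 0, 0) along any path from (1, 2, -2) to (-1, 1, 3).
-10*sinh(1)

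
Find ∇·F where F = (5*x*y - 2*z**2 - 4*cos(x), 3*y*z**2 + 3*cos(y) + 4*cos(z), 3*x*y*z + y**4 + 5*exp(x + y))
3*x*y + 5*y + 3*z**2 + 4*sin(x) - 3*sin(y)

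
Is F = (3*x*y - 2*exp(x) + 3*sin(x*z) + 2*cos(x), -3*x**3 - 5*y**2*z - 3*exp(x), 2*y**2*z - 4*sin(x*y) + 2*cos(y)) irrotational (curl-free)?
No, ∇×F = (-4*x*cos(x*y) + 5*y**2 + 4*y*z - 2*sin(y), 3*x*cos(x*z) + 4*y*cos(x*y), -9*x**2 - 3*x - 3*exp(x))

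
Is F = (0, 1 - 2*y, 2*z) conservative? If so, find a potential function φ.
Yes, F is conservative. φ = -y**2 + y + z**2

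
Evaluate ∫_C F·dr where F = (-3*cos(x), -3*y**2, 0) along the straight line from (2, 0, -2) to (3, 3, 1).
-27 - 3*sin(3) + 3*sin(2)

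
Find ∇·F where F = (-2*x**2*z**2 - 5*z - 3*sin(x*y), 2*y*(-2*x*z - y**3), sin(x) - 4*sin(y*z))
-4*x*z**2 - 4*x*z - 8*y**3 - 3*y*cos(x*y) - 4*y*cos(y*z)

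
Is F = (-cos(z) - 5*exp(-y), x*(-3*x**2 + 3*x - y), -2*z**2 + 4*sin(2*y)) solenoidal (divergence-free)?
No, ∇·F = -x - 4*z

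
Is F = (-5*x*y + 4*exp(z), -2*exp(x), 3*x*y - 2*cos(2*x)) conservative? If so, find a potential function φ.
No, ∇×F = (3*x, -3*y + 4*exp(z) - 4*sin(2*x), 5*x - 2*exp(x)) ≠ 0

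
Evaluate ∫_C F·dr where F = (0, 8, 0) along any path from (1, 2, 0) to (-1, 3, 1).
8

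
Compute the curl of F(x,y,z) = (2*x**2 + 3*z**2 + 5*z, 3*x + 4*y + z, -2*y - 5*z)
(-3, 6*z + 5, 3)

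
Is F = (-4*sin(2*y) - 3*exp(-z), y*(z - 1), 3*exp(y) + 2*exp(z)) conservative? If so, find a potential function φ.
No, ∇×F = (-y + 3*exp(y), 3*exp(-z), 8*cos(2*y)) ≠ 0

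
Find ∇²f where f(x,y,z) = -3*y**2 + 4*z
-6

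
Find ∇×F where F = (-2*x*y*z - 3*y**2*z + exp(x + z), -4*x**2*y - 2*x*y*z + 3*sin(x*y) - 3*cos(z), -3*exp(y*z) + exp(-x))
(2*x*y - 3*z*exp(y*z) - 3*sin(z), -2*x*y - 3*y**2 + exp(x + z) + exp(-x), -8*x*y + 2*x*z + 4*y*z + 3*y*cos(x*y))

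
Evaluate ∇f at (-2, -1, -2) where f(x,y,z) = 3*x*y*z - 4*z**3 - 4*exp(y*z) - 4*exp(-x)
(6 + 4*exp(2), 12 + 8*exp(2), -42 + 4*exp(2))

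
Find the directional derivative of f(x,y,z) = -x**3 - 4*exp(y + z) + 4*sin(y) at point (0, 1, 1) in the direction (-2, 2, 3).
4*sqrt(17)*(-5*exp(2) + 2*cos(1))/17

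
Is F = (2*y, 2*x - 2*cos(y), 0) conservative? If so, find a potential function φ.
Yes, F is conservative. φ = 2*x*y - 2*sin(y)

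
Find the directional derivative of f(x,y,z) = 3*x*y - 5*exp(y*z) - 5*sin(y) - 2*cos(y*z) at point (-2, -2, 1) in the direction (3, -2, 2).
2*sqrt(17)*(-3*exp(2) + 5*exp(2)*cos(2) + 15 + 6*exp(2)*sin(2))*exp(-2)/17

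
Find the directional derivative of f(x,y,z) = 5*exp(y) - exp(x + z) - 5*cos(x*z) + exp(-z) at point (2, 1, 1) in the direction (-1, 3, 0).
sqrt(10)*(-5*sin(2) + exp(3) + 15*E)/10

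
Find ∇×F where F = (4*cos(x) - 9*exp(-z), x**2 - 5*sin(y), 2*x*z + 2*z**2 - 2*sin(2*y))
(-4*cos(2*y), -2*z + 9*exp(-z), 2*x)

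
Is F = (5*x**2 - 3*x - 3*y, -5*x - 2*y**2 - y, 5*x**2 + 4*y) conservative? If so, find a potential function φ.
No, ∇×F = (4, -10*x, -2) ≠ 0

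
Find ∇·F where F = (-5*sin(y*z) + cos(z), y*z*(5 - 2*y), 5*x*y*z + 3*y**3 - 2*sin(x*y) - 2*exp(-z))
5*x*y - 4*y*z + 5*z + 2*exp(-z)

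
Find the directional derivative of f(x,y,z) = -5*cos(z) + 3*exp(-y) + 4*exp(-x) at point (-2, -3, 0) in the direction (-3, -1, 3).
3*sqrt(19)*(E + 4)*exp(2)/19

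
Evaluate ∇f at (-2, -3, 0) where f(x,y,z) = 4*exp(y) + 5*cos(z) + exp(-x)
(-exp(2), 4*exp(-3), 0)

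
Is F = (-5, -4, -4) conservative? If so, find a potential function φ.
Yes, F is conservative. φ = -5*x - 4*y - 4*z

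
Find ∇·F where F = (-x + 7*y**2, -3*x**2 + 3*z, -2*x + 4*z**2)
8*z - 1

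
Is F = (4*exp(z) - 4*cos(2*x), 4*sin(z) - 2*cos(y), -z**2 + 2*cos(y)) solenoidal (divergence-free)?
No, ∇·F = -2*z + 8*sin(2*x) + 2*sin(y)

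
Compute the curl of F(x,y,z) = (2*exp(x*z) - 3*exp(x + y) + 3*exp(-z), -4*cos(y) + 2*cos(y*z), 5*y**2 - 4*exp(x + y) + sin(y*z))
(2*y*sin(y*z) + 10*y + z*cos(y*z) - 4*exp(x + y), 2*x*exp(x*z) + 4*exp(x + y) - 3*exp(-z), 3*exp(x + y))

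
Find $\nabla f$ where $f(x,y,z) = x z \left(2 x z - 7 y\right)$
(z*(4*x*z - 7*y), -7*x*z, x*(4*x*z - 7*y))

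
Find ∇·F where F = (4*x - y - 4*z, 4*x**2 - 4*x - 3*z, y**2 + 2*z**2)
4*z + 4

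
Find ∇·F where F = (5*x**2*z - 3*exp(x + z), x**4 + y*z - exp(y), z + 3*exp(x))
10*x*z + z - exp(y) - 3*exp(x + z) + 1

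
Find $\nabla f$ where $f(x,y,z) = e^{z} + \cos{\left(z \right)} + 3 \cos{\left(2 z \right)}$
(0, 0, exp(z) - sin(z) - 6*sin(2*z))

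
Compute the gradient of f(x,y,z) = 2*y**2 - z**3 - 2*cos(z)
(0, 4*y, -3*z**2 + 2*sin(z))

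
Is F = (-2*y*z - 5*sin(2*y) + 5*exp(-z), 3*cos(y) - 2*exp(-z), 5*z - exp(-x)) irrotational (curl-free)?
No, ∇×F = (-2*exp(-z), -2*y - 5*exp(-z) - exp(-x), 2*z + 10*cos(2*y))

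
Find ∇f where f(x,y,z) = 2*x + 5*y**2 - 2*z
(2, 10*y, -2)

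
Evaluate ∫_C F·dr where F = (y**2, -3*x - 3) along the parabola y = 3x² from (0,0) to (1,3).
-66/5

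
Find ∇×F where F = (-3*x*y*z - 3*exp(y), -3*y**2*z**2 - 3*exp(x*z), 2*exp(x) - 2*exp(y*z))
(3*x*exp(x*z) + 6*y**2*z - 2*z*exp(y*z), -3*x*y - 2*exp(x), 3*x*z - 3*z*exp(x*z) + 3*exp(y))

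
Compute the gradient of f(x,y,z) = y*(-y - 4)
(0, -2*y - 4, 0)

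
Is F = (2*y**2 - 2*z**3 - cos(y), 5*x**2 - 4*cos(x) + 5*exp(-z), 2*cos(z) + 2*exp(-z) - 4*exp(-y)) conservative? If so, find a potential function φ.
No, ∇×F = (5*exp(-z) + 4*exp(-y), -6*z**2, 10*x - 4*y + 4*sin(x) - sin(y)) ≠ 0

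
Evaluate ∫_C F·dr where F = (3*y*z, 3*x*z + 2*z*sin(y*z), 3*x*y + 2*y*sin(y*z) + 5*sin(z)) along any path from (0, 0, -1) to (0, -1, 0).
-5 + 5*cos(1)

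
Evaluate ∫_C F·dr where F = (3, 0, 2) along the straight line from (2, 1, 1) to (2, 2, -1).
-4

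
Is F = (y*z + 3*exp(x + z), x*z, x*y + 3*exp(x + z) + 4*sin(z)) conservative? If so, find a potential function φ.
Yes, F is conservative. φ = x*y*z + 3*exp(x + z) - 4*cos(z)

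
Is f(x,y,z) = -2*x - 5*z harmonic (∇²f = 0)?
Yes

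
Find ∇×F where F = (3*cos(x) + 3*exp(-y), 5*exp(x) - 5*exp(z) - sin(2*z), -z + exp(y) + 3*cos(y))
(exp(y) + 5*exp(z) - 3*sin(y) + 2*cos(2*z), 0, 5*exp(x) + 3*exp(-y))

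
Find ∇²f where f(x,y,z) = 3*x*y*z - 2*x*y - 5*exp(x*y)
5*(-x**2 - y**2)*exp(x*y)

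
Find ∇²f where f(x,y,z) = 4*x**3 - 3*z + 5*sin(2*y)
24*x - 20*sin(2*y)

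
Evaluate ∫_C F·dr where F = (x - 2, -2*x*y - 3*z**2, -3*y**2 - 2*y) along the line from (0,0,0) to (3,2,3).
-91/2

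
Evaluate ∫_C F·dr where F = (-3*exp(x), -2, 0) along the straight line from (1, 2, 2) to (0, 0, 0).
1 + 3*E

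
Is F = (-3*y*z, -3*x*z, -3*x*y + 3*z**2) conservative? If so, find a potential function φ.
Yes, F is conservative. φ = z*(-3*x*y + z**2)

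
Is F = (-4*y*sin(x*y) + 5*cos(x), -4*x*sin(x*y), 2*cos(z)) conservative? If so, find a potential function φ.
Yes, F is conservative. φ = 5*sin(x) + 2*sin(z) + 4*cos(x*y)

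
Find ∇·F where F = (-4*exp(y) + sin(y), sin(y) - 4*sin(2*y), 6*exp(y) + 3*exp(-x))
cos(y) - 8*cos(2*y)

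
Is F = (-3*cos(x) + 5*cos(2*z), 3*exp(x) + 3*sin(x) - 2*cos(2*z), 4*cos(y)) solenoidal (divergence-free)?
No, ∇·F = 3*sin(x)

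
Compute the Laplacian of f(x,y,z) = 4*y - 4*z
0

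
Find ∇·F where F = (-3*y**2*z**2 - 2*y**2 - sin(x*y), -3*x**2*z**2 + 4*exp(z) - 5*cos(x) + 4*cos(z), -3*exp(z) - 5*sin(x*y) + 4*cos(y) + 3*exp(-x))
-y*cos(x*y) - 3*exp(z)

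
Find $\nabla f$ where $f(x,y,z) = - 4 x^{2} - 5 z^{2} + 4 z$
(-8*x, 0, 4 - 10*z)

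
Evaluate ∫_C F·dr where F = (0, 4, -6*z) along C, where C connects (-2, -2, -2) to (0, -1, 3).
-11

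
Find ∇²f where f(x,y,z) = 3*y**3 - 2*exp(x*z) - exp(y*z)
-2*x**2*exp(x*z) - y**2*exp(y*z) + 18*y - 2*z**2*exp(x*z) - z**2*exp(y*z)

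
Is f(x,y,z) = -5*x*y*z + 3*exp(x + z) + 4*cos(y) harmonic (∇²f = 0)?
No, ∇²f = 6*exp(x + z) - 4*cos(y)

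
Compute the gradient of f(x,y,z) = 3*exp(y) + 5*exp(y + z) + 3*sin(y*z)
(0, 3*z*cos(y*z) + 3*exp(y) + 5*exp(y + z), 3*y*cos(y*z) + 5*exp(y + z))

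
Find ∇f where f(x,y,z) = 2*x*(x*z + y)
(4*x*z + 2*y, 2*x, 2*x**2)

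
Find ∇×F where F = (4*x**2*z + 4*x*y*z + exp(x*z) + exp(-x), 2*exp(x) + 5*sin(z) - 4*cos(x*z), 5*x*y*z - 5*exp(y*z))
(5*x*z - 4*x*sin(x*z) - 5*z*exp(y*z) - 5*cos(z), 4*x**2 + 4*x*y + x*exp(x*z) - 5*y*z, -4*x*z + 4*z*sin(x*z) + 2*exp(x))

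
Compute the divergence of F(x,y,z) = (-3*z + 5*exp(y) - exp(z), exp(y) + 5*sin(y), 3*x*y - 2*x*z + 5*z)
-2*x + exp(y) + 5*cos(y) + 5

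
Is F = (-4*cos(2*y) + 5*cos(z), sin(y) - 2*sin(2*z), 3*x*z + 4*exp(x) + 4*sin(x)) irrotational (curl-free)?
No, ∇×F = (4*cos(2*z), -3*z - 4*exp(x) - 5*sin(z) - 4*cos(x), -8*sin(2*y))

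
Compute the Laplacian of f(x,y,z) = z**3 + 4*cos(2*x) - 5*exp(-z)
6*z - 16*cos(2*x) - 5*exp(-z)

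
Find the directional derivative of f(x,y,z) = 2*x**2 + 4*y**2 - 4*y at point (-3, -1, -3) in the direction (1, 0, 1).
-6*sqrt(2)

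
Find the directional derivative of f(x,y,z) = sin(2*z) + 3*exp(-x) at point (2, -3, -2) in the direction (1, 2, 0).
-3*sqrt(5)*exp(-2)/5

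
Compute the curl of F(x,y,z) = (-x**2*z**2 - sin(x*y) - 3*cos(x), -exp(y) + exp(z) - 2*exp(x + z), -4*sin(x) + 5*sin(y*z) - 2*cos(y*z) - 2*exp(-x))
(2*z*sin(y*z) + 5*z*cos(y*z) - exp(z) + 2*exp(x + z), -2*x**2*z + 4*cos(x) - 2*exp(-x), x*cos(x*y) - 2*exp(x + z))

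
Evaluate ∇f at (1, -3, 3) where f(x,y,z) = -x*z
(-3, 0, -1)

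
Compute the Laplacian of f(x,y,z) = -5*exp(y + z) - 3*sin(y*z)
3*y**2*sin(y*z) + 3*z**2*sin(y*z) - 10*exp(y + z)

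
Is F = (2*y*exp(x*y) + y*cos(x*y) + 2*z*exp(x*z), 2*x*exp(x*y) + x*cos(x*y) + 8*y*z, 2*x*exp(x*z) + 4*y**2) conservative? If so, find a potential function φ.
Yes, F is conservative. φ = 4*y**2*z + 2*exp(x*y) + 2*exp(x*z) + sin(x*y)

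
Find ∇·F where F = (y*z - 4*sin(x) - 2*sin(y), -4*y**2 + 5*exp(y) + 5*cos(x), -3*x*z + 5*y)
-3*x - 8*y + 5*exp(y) - 4*cos(x)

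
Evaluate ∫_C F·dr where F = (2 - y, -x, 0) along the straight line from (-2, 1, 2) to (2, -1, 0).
8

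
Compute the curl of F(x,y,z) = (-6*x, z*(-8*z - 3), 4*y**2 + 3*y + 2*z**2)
(8*y + 16*z + 6, 0, 0)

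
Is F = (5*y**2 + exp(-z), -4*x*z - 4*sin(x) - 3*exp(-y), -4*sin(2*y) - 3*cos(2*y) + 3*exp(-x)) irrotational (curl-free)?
No, ∇×F = (4*x + 6*sin(2*y) - 8*cos(2*y), -exp(-z) + 3*exp(-x), -10*y - 4*z - 4*cos(x))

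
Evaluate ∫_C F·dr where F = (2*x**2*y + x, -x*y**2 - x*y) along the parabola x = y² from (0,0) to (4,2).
2476/35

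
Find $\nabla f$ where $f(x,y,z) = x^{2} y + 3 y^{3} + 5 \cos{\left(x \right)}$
(2*x*y - 5*sin(x), x**2 + 9*y**2, 0)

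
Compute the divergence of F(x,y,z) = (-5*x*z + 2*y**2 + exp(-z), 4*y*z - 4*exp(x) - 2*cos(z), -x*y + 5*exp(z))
-z + 5*exp(z)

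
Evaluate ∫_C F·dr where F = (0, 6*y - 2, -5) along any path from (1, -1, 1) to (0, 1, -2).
11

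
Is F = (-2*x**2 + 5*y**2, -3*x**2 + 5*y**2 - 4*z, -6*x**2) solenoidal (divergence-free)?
No, ∇·F = -4*x + 10*y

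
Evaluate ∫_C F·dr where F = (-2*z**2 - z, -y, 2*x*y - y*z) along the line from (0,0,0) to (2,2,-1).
-17/3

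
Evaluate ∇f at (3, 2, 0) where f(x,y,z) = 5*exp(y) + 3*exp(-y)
(0, (-3 + 5*exp(4))*exp(-2), 0)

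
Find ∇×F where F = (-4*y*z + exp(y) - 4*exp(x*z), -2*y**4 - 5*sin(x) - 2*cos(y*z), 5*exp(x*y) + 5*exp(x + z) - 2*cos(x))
(5*x*exp(x*y) - 2*y*sin(y*z), -4*x*exp(x*z) - 5*y*exp(x*y) - 4*y - 5*exp(x + z) - 2*sin(x), 4*z - exp(y) - 5*cos(x))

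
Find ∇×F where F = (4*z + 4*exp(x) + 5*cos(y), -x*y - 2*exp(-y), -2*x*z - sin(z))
(0, 2*z + 4, -y + 5*sin(y))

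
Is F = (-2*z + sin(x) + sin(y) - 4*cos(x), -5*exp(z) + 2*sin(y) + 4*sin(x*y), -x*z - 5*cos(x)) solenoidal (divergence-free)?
No, ∇·F = 4*x*cos(x*y) - x + 4*sin(x) + cos(x) + 2*cos(y)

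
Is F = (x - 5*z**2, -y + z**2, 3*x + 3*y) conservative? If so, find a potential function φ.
No, ∇×F = (3 - 2*z, -10*z - 3, 0) ≠ 0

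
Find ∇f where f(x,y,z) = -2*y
(0, -2, 0)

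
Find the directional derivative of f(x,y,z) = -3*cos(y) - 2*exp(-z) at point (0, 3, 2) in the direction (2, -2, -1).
-2*sin(3) - 2*exp(-2)/3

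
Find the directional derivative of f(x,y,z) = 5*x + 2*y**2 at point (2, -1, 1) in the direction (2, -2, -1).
6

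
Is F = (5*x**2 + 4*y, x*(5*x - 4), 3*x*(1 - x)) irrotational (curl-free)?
No, ∇×F = (0, 6*x - 3, 10*x - 8)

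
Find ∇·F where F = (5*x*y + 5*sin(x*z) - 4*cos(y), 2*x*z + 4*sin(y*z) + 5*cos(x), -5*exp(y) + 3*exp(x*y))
5*y + 5*z*cos(x*z) + 4*z*cos(y*z)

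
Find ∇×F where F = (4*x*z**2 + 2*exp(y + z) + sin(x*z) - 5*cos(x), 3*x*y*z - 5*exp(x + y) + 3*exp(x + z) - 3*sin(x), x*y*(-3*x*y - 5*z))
(-6*x**2*y - 3*x*y - 5*x*z - 3*exp(x + z), 6*x*y**2 + 8*x*z + x*cos(x*z) + 5*y*z + 2*exp(y + z), 3*y*z - 5*exp(x + y) + 3*exp(x + z) - 2*exp(y + z) - 3*cos(x))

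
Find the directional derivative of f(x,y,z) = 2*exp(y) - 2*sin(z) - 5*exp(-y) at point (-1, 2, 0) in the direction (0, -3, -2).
sqrt(13)*(-6*exp(4) - 15 + 4*exp(2))*exp(-2)/13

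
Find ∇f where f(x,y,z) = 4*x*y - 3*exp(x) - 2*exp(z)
(4*y - 3*exp(x), 4*x, -2*exp(z))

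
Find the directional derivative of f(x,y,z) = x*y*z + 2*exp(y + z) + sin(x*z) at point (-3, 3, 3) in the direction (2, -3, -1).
sqrt(14)*(-8*exp(6) + 9*cos(9) + 54)/14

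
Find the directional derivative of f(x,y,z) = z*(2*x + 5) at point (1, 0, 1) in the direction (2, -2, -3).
-sqrt(17)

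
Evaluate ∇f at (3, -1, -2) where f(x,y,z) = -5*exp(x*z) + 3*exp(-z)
(10*exp(-6), 0, 3*(-exp(8) - 5)*exp(-6))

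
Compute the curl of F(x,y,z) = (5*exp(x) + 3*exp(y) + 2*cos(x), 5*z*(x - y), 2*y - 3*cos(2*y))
(-5*x + 5*y + 6*sin(2*y) + 2, 0, 5*z - 3*exp(y))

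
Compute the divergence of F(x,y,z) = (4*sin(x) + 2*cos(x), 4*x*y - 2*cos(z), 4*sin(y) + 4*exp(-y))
4*x - 2*sin(x) + 4*cos(x)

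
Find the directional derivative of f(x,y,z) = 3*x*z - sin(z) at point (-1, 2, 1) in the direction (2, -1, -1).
sqrt(6)*(cos(1) + 9)/6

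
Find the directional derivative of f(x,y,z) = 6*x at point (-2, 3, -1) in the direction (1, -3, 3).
6*sqrt(19)/19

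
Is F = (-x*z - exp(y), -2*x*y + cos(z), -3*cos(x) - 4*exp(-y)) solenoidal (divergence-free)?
No, ∇·F = -2*x - z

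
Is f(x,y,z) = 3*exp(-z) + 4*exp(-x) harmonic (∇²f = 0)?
No, ∇²f = 3*exp(-z) + 4*exp(-x)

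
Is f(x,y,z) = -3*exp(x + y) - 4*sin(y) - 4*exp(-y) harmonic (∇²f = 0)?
No, ∇²f = -6*exp(x + y) + 4*sin(y) - 4*exp(-y)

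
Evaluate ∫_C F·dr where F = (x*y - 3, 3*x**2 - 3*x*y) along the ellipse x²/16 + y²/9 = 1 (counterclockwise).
0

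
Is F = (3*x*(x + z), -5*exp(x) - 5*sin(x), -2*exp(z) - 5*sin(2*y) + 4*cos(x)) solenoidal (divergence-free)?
No, ∇·F = 6*x + 3*z - 2*exp(z)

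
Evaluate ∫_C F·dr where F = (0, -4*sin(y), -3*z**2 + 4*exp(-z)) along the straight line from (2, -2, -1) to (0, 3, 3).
4*((-7 + cos(3) - cos(2) + E)*exp(3) - 1)*exp(-3)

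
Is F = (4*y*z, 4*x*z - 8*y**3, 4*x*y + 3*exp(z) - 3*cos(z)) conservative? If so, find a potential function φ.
Yes, F is conservative. φ = 4*x*y*z - 2*y**4 + 3*exp(z) - 3*sin(z)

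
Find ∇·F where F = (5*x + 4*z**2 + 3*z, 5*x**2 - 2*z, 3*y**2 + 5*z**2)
10*z + 5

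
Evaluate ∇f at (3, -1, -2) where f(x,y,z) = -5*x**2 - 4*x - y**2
(-34, 2, 0)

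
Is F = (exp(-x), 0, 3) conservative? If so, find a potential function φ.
Yes, F is conservative. φ = 3*z - exp(-x)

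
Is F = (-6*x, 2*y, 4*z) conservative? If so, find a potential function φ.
Yes, F is conservative. φ = -3*x**2 + y**2 + 2*z**2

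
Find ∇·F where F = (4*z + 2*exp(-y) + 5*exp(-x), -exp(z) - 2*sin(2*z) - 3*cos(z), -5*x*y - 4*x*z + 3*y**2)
-4*x - 5*exp(-x)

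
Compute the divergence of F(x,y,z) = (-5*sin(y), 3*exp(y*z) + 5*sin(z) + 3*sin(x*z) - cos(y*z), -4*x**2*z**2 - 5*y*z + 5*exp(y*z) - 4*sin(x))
-8*x**2*z + 5*y*exp(y*z) - 5*y + 3*z*exp(y*z) + z*sin(y*z)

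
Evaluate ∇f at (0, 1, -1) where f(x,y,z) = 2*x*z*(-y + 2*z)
(6, 0, 0)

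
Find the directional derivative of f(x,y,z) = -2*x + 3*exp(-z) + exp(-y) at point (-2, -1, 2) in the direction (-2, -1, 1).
sqrt(6)*(-3 + (E + 4)*exp(2))*exp(-2)/6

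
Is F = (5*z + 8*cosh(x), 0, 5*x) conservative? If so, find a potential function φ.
Yes, F is conservative. φ = 5*x*z + 8*sinh(x)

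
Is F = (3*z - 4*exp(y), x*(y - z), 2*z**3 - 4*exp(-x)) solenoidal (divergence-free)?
No, ∇·F = x + 6*z**2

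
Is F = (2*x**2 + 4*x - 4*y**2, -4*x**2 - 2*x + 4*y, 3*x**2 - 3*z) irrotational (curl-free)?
No, ∇×F = (0, -6*x, -8*x + 8*y - 2)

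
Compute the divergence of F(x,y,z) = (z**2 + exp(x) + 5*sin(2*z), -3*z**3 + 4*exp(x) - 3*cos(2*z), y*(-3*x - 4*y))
exp(x)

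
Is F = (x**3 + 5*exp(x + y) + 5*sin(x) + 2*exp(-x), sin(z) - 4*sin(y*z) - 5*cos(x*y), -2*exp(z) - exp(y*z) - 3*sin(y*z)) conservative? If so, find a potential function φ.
No, ∇×F = (4*y*cos(y*z) - z*exp(y*z) - 3*z*cos(y*z) - cos(z), 0, 5*y*sin(x*y) - 5*exp(x + y)) ≠ 0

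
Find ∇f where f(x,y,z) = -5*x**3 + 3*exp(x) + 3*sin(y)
(-15*x**2 + 3*exp(x), 3*cos(y), 0)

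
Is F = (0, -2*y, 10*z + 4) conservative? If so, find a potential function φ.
Yes, F is conservative. φ = -y**2 + 5*z**2 + 4*z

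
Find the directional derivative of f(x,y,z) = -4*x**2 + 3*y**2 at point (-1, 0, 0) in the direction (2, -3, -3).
8*sqrt(22)/11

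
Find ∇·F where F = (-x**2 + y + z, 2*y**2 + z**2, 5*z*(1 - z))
-2*x + 4*y - 10*z + 5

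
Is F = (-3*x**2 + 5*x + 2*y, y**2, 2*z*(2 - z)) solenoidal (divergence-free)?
No, ∇·F = -6*x + 2*y - 4*z + 9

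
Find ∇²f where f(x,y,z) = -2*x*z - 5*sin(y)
5*sin(y)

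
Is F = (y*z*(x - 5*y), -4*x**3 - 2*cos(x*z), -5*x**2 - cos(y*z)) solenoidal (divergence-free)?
No, ∇·F = y*(z + sin(y*z))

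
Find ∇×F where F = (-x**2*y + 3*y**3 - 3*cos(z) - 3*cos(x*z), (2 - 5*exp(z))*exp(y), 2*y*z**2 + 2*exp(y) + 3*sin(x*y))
(3*x*cos(x*y) + 2*z**2 + 2*exp(y) + 5*exp(y + z), 3*x*sin(x*z) - 3*y*cos(x*y) + 3*sin(z), x**2 - 9*y**2)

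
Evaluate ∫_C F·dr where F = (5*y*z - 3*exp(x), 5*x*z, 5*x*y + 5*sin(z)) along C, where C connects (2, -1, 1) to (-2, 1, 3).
-20 + 5*cos(1) - 5*cos(3) + 6*sinh(2)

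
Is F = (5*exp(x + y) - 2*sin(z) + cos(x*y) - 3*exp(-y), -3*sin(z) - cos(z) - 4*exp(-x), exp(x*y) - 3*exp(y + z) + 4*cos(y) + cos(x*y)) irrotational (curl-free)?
No, ∇×F = (x*exp(x*y) - x*sin(x*y) - 3*exp(y + z) - 4*sin(y) - sin(z) + 3*cos(z), -y*exp(x*y) + y*sin(x*y) - 2*cos(z), x*sin(x*y) - 5*exp(x + y) - 3*exp(-y) + 4*exp(-x))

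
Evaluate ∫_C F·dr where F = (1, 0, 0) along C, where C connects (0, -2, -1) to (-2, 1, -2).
-2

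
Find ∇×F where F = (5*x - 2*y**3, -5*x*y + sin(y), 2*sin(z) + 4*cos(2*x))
(0, 8*sin(2*x), y*(6*y - 5))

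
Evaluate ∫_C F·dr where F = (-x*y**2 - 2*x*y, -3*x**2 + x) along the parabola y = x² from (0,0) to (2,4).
-112/3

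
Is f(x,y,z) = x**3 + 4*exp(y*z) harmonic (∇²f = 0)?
No, ∇²f = 6*x + 4*y**2*exp(y*z) + 4*z**2*exp(y*z)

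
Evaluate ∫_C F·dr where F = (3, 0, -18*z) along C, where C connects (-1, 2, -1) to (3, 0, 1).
12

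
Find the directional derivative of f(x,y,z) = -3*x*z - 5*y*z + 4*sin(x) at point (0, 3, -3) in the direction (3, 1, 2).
12*sqrt(14)/7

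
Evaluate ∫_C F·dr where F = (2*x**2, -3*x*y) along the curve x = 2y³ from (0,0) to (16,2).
40384/15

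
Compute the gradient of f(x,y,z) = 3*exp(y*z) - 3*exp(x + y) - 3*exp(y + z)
(-3*exp(x + y), 3*z*exp(y*z) - 3*exp(x + y) - 3*exp(y + z), 3*y*exp(y*z) - 3*exp(y + z))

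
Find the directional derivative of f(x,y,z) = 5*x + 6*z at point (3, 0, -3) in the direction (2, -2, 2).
11*sqrt(3)/3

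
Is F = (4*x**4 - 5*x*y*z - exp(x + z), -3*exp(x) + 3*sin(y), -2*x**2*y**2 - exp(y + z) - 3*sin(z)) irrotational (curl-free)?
No, ∇×F = (-4*x**2*y - exp(y + z), 4*x*y**2 - 5*x*y - exp(x + z), 5*x*z - 3*exp(x))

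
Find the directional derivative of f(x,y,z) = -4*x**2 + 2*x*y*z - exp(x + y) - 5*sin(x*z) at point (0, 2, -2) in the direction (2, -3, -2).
sqrt(17)*(4 + exp(2))/17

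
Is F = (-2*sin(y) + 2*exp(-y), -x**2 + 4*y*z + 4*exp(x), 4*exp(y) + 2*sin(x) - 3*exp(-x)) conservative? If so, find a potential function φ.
No, ∇×F = (-4*y + 4*exp(y), -2*cos(x) - 3*exp(-x), -2*x + 4*exp(x) + 2*cos(y) + 2*exp(-y)) ≠ 0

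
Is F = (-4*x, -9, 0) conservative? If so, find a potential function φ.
Yes, F is conservative. φ = -2*x**2 - 9*y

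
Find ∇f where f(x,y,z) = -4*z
(0, 0, -4)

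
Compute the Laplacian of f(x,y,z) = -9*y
0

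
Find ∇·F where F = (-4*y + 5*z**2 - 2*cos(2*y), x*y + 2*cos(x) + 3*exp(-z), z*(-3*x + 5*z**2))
-2*x + 15*z**2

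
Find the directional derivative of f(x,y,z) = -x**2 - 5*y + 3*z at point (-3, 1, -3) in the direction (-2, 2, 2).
-8*sqrt(3)/3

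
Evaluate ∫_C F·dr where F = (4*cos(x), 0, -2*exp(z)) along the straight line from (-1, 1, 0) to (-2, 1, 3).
-2*exp(3) - 4*sin(2) + 2 + 4*sin(1)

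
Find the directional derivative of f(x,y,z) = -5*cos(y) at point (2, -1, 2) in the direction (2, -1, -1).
5*sqrt(6)*sin(1)/6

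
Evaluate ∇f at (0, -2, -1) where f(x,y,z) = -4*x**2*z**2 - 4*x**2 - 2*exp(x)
(-2, 0, 0)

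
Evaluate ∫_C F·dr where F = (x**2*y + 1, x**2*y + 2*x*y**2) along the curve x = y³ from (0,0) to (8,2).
5528/15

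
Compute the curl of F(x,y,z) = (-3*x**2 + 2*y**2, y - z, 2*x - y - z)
(0, -2, -4*y)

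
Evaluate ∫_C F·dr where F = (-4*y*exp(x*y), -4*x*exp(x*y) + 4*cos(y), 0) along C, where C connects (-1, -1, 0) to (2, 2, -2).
-4*exp(4) + 4*sin(1) + 4*sin(2) + 4*E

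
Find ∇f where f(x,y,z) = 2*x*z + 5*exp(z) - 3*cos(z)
(2*z, 0, 2*x + 5*exp(z) + 3*sin(z))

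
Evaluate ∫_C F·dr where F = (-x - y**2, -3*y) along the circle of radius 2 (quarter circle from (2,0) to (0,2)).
4/3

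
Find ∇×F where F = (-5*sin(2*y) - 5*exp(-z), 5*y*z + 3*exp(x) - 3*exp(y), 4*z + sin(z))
(-5*y, 5*exp(-z), 3*exp(x) + 10*cos(2*y))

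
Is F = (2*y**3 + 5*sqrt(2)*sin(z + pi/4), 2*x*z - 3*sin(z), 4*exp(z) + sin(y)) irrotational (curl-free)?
No, ∇×F = (-2*x + cos(y) + 3*cos(z), 5*sqrt(2)*cos(z + pi/4), -6*y**2 + 2*z)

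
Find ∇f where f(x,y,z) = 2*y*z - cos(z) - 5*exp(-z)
(0, 2*z, 2*y + sin(z) + 5*exp(-z))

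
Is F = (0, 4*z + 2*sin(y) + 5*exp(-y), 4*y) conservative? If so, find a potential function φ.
Yes, F is conservative. φ = 4*y*z - 2*cos(y) - 5*exp(-y)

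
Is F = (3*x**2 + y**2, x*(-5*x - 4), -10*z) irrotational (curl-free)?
No, ∇×F = (0, 0, -10*x - 2*y - 4)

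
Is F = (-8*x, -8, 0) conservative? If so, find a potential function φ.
Yes, F is conservative. φ = -4*x**2 - 8*y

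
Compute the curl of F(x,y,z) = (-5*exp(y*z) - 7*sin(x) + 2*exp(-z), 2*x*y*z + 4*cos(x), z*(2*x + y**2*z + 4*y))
(-2*x*y + 2*z*(y*z + 2), -5*y*exp(y*z) - 2*z - 2*exp(-z), 2*y*z + 5*z*exp(y*z) - 4*sin(x))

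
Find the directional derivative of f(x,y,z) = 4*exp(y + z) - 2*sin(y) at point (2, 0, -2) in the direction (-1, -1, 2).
sqrt(6)*(2 + exp(2))*exp(-2)/3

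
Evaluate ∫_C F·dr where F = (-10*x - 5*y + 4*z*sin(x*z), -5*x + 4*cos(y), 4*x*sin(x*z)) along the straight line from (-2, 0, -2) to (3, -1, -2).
-10 - 4*cos(6) - 4*sin(1) + 4*cos(4)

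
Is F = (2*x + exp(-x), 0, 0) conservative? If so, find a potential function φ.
Yes, F is conservative. φ = x**2 - exp(-x)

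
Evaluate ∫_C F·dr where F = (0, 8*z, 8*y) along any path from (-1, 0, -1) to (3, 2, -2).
-32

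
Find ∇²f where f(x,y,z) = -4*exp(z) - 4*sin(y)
-4*exp(z) + 4*sin(y)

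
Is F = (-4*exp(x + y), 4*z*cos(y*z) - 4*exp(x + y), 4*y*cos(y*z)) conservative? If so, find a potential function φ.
Yes, F is conservative. φ = -4*exp(x + y) + 4*sin(y*z)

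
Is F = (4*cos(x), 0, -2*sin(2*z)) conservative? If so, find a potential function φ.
Yes, F is conservative. φ = 4*sin(x) + cos(2*z)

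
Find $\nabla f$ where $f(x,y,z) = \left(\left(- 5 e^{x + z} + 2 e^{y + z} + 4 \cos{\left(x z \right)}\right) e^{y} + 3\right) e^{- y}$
(-4*z*sin(x*z) - 5*exp(x + z), (2*exp(2*y + z) - 3)*exp(-y), -4*x*sin(x*z) - 5*exp(x + z) + 2*exp(y + z))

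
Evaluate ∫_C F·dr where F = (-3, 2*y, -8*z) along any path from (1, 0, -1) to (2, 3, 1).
6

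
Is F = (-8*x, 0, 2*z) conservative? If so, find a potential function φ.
Yes, F is conservative. φ = -4*x**2 + z**2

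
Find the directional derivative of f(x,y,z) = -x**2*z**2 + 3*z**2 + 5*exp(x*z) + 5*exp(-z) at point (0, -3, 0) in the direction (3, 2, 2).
-10*sqrt(17)/17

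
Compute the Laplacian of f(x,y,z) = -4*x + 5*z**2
10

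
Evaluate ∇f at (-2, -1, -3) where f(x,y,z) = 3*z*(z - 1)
(0, 0, -21)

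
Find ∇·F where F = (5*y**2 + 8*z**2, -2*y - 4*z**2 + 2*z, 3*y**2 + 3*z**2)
6*z - 2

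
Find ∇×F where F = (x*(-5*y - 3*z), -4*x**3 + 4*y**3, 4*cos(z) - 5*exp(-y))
(5*exp(-y), -3*x, x*(5 - 12*x))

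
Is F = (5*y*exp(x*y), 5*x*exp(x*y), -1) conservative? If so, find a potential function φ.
Yes, F is conservative. φ = -z + 5*exp(x*y)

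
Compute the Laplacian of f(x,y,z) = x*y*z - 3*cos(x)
3*cos(x)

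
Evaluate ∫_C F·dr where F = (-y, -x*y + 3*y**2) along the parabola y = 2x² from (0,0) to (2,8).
6832/15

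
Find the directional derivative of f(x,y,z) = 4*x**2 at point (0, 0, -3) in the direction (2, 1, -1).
0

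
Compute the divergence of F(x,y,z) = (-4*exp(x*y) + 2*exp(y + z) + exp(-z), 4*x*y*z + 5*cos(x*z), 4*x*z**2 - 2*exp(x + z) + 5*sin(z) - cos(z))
12*x*z - 4*y*exp(x*y) - 2*exp(x + z) + sin(z) + 5*cos(z)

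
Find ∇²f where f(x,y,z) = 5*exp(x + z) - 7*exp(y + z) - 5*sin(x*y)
5*x**2*sin(x*y) + 5*y**2*sin(x*y) + 10*exp(x + z) - 14*exp(y + z)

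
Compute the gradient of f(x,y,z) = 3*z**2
(0, 0, 6*z)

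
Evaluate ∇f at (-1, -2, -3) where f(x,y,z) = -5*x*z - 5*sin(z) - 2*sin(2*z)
(15, 0, -4*cos(6) - 5*cos(3) + 5)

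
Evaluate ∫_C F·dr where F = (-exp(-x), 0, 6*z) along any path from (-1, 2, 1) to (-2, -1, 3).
-E + exp(2) + 24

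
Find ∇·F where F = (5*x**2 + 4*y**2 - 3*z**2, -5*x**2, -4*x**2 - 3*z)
10*x - 3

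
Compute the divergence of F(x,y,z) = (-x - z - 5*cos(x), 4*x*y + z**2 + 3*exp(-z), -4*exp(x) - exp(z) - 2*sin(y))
4*x - exp(z) + 5*sin(x) - 1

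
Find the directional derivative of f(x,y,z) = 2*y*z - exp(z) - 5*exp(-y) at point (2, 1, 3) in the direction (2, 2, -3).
sqrt(17)*(10 + 6*E + 3*exp(4))*exp(-1)/17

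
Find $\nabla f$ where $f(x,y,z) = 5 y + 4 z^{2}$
(0, 5, 8*z)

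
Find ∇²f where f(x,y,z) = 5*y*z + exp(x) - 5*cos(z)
exp(x) + 5*cos(z)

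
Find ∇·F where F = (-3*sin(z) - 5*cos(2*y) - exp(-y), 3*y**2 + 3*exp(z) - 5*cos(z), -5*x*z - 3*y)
-5*x + 6*y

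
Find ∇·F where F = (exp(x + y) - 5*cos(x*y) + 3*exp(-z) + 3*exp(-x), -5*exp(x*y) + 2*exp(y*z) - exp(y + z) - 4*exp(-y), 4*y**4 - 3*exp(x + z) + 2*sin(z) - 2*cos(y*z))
-5*x*exp(x*y) + 5*y*sin(x*y) + 2*y*sin(y*z) + 2*z*exp(y*z) + exp(x + y) - 3*exp(x + z) - exp(y + z) + 2*cos(z) + 4*exp(-y) - 3*exp(-x)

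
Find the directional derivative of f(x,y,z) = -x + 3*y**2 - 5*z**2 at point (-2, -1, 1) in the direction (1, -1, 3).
-25*sqrt(11)/11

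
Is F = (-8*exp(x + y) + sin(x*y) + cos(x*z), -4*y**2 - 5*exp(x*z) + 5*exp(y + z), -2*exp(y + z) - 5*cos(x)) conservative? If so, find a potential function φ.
No, ∇×F = (5*x*exp(x*z) - 7*exp(y + z), -x*sin(x*z) - 5*sin(x), -x*cos(x*y) - 5*z*exp(x*z) + 8*exp(x + y)) ≠ 0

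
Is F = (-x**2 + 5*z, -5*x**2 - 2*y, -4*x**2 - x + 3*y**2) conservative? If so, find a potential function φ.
No, ∇×F = (6*y, 8*x + 6, -10*x) ≠ 0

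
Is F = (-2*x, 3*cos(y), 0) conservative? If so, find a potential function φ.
Yes, F is conservative. φ = -x**2 + 3*sin(y)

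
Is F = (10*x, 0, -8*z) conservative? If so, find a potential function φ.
Yes, F is conservative. φ = 5*x**2 - 4*z**2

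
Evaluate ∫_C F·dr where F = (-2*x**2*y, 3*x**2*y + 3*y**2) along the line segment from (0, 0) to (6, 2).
-100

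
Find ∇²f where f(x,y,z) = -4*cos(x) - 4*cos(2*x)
4*cos(x) + 16*cos(2*x)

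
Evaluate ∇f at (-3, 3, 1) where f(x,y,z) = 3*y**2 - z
(0, 18, -1)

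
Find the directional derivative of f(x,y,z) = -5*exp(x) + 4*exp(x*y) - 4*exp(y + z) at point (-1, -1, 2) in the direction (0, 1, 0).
-8*E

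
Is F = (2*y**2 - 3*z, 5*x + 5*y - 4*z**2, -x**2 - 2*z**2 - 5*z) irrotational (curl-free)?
No, ∇×F = (8*z, 2*x - 3, 5 - 4*y)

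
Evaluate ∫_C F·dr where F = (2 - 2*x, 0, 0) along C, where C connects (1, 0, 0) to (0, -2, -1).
-1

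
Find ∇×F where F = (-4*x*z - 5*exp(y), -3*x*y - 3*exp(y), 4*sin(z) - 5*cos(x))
(0, -4*x - 5*sin(x), -3*y + 5*exp(y))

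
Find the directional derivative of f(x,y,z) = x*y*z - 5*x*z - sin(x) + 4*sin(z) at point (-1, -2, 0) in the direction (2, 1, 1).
sqrt(6)*(11 - 2*cos(1))/6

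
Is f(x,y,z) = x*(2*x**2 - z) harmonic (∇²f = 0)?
No, ∇²f = 12*x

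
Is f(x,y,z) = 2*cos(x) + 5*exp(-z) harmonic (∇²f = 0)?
No, ∇²f = -2*cos(x) + 5*exp(-z)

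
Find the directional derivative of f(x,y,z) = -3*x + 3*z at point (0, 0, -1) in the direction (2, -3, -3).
-15*sqrt(22)/22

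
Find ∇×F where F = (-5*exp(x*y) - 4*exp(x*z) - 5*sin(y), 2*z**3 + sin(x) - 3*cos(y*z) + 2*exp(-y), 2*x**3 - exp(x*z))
(-3*y*sin(y*z) - 6*z**2, -6*x**2 - 4*x*exp(x*z) + z*exp(x*z), 5*x*exp(x*y) + cos(x) + 5*cos(y))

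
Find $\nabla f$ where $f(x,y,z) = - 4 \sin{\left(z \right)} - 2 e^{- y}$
(0, 2*exp(-y), -4*cos(z))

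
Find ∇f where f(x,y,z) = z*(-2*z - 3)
(0, 0, -4*z - 3)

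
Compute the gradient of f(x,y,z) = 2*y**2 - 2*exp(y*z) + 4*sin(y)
(0, 4*y - 2*z*exp(y*z) + 4*cos(y), -2*y*exp(y*z))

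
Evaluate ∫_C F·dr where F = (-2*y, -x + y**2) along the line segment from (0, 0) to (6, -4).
44/3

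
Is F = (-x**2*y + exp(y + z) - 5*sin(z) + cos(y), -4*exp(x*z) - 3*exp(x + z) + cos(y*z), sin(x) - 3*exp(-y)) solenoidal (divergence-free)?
No, ∇·F = -2*x*y - z*sin(y*z)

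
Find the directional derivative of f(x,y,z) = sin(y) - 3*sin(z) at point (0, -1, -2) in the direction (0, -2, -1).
sqrt(5)*(3*cos(2) - 2*cos(1))/5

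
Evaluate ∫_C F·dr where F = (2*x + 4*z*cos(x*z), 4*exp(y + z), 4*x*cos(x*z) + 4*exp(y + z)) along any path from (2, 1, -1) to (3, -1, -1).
-4*sin(3) + 4*exp(-2) + 1 + 4*sin(2)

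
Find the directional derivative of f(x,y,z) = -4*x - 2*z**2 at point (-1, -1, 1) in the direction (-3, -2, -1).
8*sqrt(14)/7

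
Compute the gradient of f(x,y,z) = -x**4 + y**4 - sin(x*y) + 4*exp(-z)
(-4*x**3 - y*cos(x*y), -x*cos(x*y) + 4*y**3, -4*exp(-z))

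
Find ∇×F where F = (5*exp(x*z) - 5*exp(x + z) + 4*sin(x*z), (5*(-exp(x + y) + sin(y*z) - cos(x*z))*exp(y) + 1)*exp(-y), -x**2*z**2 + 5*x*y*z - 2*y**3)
(5*x*z - 5*x*sin(x*z) - 6*y**2 - 5*y*cos(y*z), 2*x*z**2 + 5*x*exp(x*z) + 4*x*cos(x*z) - 5*y*z - 5*exp(x + z), 5*z*sin(x*z) - 5*exp(x + y))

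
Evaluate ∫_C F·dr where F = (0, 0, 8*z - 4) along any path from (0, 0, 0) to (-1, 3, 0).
0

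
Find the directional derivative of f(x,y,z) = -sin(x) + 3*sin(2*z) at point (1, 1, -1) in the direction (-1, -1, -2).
sqrt(6)*(cos(1) - 12*cos(2))/6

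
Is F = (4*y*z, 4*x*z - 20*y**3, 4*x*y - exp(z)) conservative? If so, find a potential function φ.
Yes, F is conservative. φ = 4*x*y*z - 5*y**4 - exp(z)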